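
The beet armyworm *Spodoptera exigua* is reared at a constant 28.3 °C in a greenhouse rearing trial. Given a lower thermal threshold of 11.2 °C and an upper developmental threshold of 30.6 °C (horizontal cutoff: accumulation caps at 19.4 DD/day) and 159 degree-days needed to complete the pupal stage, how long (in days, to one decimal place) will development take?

Daily accumulation = 28.3 − 11.2 = 17.1 DD/day.
Duration = 159 / 17.1 = 9.298 ≈ 9.3 days.

9.3 days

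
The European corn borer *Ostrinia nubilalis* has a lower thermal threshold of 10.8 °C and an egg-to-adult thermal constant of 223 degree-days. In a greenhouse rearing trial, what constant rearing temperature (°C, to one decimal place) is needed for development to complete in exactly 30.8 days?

18.0 °C

Required daily accumulation = 223 / 30.8 = 7.240 DD/day.
T = T_base + 7.240 = 10.8 + 7.240 = 18.040 ≈ 18.0 °C.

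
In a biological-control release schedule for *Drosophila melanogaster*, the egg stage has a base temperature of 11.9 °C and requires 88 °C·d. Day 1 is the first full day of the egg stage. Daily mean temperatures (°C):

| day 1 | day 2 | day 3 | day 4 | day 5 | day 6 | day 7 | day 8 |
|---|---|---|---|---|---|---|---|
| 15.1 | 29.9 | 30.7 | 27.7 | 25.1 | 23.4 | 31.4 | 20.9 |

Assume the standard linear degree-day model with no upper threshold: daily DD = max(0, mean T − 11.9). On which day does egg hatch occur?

Daily DD above 11.9 °C: 3.2, 18.0, 18.8, 15.8, 13.2, 11.5, 19.5, 9.0.
Cumulative: 3.2, 21.2, 40.0, 55.8, 69.0, 80.5, 100.0, 109.0.
The total first reaches 88 DD on day 7.

day 7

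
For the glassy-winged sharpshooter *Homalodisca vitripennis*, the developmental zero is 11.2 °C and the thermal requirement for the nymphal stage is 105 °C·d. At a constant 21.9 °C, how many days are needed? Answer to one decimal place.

Daily accumulation = 21.9 − 11.2 = 10.7 DD/day.
Duration = 105 / 10.7 = 9.813 ≈ 9.8 days.

9.8 days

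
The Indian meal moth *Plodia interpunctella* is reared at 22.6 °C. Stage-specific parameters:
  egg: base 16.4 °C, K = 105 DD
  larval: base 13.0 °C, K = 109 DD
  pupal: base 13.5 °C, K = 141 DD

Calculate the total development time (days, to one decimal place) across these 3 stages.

43.8 days

egg: 105 / (22.6 − 16.4) = 105 / 6.2 = 16.935 d.
larval: 109 / (22.6 − 13.0) = 109 / 9.6 = 11.354 d.
pupal: 141 / (22.6 − 13.5) = 141 / 9.1 = 15.495 d.
Sum = 43.784 ≈ 43.8 days.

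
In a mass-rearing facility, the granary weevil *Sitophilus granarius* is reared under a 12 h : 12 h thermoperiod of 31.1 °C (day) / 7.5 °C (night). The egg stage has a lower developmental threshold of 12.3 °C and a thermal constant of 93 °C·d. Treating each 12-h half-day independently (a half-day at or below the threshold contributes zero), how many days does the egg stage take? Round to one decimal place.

9.9 days

Day half: max(0, 31.1 − 12.3) × 0.5 = 18.8 × 0.5 = 9.40 DD.
Night half: max(0, 7.5 − 12.3) × 0.5 = 0.0 × 0.5 = 0.00 DD.
Per 24 h: 9.40 DD/day.
Duration = 93 / 9.40 = 9.894 ≈ 9.9 days.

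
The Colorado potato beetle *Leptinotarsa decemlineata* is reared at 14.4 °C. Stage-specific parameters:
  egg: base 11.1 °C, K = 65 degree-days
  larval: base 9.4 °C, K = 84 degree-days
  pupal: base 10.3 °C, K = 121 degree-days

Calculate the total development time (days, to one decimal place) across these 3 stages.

66.0 days

egg: 65 / (14.4 − 11.1) = 65 / 3.3 = 19.697 d.
larval: 84 / (14.4 − 9.4) = 84 / 5.0 = 16.800 d.
pupal: 121 / (14.4 − 10.3) = 121 / 4.1 = 29.512 d.
Sum = 66.009 ≈ 66.0 days.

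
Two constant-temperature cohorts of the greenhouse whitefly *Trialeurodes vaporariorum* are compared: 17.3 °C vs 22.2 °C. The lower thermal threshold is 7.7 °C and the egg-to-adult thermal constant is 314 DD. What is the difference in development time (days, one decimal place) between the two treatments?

11.1 days

At 17.3 °C: 314 / (17.3 − 7.7) = 314 / 9.6 = 32.708 d.
At 22.2 °C: 314 / (22.2 − 7.7) = 314 / 14.5 = 21.655 d.
Difference = |32.708 − 21.655| = 11.053 ≈ 11.1 days.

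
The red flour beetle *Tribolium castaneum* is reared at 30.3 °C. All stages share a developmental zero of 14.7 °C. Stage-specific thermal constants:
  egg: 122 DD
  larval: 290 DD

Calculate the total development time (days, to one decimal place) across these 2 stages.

26.4 days

Daily accumulation at 30.3 °C = 30.3 − 14.7 = 15.6 DD/day.
Total K = 122 + 290 = 412 DD.
Total duration = 412 / 15.6 = 26.410 ≈ 26.4 days.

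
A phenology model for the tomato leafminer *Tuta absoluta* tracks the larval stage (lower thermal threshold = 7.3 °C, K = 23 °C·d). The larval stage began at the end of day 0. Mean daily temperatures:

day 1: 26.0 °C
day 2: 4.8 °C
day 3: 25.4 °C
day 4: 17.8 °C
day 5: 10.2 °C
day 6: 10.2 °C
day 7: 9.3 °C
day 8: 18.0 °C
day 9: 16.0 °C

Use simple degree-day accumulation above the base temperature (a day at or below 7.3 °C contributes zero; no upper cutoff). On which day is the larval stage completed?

Daily DD above 7.3 °C: 18.7, 0.0, 18.1, 10.5, 2.9, 2.9, 2.0, 10.7, 8.7.
Cumulative: 18.7, 18.7, 36.8, 47.3, 50.2, 53.1, 55.1, 65.8, 74.5.
The total first reaches 23 DD on day 3.

day 3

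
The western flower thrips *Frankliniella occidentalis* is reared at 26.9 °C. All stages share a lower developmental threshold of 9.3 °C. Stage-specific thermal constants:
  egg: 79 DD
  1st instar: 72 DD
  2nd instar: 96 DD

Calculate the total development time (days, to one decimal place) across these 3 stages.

14.0 days

Daily accumulation at 26.9 °C = 26.9 − 9.3 = 17.6 DD/day.
Total K = 79 + 72 + 96 = 247 DD.
Total duration = 247 / 17.6 = 14.034 ≈ 14.0 days.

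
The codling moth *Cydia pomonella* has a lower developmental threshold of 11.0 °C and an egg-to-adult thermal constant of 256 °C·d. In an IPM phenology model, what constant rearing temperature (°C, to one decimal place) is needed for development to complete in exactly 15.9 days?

27.1 °C

Required daily accumulation = 256 / 15.9 = 16.101 DD/day.
T = T_base + 16.101 = 11.0 + 16.101 = 27.101 ≈ 27.1 °C.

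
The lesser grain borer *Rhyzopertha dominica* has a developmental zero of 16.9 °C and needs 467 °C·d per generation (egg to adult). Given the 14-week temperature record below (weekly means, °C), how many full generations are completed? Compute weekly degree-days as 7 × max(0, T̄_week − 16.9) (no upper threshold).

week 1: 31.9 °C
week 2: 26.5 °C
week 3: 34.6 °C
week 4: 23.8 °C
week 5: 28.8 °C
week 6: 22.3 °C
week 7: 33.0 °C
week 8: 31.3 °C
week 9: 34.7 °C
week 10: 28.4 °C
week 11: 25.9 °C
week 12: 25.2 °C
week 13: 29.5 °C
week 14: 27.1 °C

Weekly DD (7 × max(0, T̄ − 16.9)): 105.0, 67.2, 123.9, 48.3, 83.3, 37.8, 112.7, 100.8, 124.6, 80.5, 63.0, 58.1, 88.2, 71.4.
Season total = 1164.8 DD.
Complete generations = ⌊1164.8 / 467⌋ = 2.

2 generations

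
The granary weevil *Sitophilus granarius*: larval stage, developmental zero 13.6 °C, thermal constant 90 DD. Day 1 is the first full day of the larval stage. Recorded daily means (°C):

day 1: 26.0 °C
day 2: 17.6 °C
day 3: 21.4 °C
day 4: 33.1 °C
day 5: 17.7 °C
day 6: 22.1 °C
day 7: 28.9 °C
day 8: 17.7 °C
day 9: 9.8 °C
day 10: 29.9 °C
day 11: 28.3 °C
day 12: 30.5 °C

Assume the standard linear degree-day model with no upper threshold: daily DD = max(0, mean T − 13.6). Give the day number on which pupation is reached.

day 10

Daily DD above 13.6 °C: 12.4, 4.0, 7.8, 19.5, 4.1, 8.5, 15.3, 4.1, 0.0, 16.3, 14.7, 16.9.
Cumulative: 12.4, 16.4, 24.2, 43.7, 47.8, 56.3, 71.6, 75.7, 75.7, 92.0, 106.7, 123.6.
The total first reaches 90 DD on day 10.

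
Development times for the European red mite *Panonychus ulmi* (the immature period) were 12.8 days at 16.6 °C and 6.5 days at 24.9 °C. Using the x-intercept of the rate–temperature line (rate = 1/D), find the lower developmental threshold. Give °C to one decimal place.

Equal thermal constants: D₁(T₁ − T_b) = D₂(T₂ − T_b).
12.8·(16.6 − T_b) = 6.5·(24.9 − T_b)
T_b = (12.8·16.6 − 6.5·24.9) / (12.8 − 6.5) = 50.63 / 6.3 = 8.037 °C ≈ 8.0 °C.

8.0 °C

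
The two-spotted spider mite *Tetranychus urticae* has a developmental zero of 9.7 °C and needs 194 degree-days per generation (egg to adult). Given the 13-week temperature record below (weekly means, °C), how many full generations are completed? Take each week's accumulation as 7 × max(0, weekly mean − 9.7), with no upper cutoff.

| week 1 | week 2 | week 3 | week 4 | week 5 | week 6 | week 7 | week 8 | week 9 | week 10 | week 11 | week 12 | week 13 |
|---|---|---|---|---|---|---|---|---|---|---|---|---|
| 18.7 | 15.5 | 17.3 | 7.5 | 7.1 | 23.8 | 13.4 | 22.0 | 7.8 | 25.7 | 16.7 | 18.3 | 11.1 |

Weekly DD (7 × max(0, T̄ − 9.7)): 63.0, 40.6, 53.2, 0.0, 0.0, 98.7, 25.9, 86.1, 0.0, 112.0, 49.0, 60.2, 9.8.
Season total = 598.5 DD.
Complete generations = ⌊598.5 / 194⌋ = 3.

3 generations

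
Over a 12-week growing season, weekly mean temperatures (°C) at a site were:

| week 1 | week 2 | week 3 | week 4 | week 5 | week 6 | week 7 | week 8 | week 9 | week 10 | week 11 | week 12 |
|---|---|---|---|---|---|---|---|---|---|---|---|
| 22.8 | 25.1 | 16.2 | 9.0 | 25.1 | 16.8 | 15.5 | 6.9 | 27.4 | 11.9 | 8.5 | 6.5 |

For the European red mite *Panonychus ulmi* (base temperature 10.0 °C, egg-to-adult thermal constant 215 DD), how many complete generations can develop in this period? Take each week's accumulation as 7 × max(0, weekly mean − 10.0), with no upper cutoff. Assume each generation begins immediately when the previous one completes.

Weekly DD (7 × max(0, T̄ − 10.0)): 89.6, 105.7, 43.4, 0.0, 105.7, 47.6, 38.5, 0.0, 121.8, 13.3, 0.0, 0.0.
Season total = 565.6 DD.
Complete generations = ⌊565.6 / 215⌋ = 2.

2 generations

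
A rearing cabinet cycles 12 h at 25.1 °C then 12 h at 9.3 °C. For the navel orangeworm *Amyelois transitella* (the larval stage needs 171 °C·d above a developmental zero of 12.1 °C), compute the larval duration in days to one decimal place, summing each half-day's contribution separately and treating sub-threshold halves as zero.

Day half: max(0, 25.1 − 12.1) × 0.5 = 13.0 × 0.5 = 6.50 DD.
Night half: max(0, 9.3 − 12.1) × 0.5 = 0.0 × 0.5 = 0.00 DD.
Per 24 h: 6.50 DD/day.
Duration = 171 / 6.50 = 26.308 ≈ 26.3 days.

26.3 days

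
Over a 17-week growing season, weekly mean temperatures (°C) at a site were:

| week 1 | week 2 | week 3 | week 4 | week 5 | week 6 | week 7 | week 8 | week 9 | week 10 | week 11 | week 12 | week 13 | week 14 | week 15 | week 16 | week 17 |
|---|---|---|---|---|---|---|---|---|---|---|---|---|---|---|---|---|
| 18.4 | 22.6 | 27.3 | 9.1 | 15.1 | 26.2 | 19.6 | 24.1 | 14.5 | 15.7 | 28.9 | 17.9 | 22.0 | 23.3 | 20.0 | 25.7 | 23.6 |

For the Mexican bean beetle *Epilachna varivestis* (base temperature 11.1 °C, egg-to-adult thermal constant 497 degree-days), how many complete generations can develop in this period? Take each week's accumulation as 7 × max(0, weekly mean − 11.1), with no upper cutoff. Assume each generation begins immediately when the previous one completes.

Weekly DD (7 × max(0, T̄ − 11.1)): 51.1, 80.5, 113.4, 0.0, 28.0, 105.7, 59.5, 91.0, 23.8, 32.2, 124.6, 47.6, 76.3, 85.4, 62.3, 102.2, 87.5.
Season total = 1171.1 DD.
Complete generations = ⌊1171.1 / 497⌋ = 2.

2 generations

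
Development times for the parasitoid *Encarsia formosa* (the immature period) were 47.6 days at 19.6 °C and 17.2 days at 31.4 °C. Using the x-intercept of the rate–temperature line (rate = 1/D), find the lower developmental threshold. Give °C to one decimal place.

12.9 °C

Linear rate model ⇒ the product D·(T − T_b) is constant across temperatures.
47.6·(19.6 − T_b) = 17.2·(31.4 − T_b)
T_b = (47.6·19.6 − 17.2·31.4) / (47.6 − 17.2) = 392.88 / 30.4 = 12.924 °C ≈ 12.9 °C.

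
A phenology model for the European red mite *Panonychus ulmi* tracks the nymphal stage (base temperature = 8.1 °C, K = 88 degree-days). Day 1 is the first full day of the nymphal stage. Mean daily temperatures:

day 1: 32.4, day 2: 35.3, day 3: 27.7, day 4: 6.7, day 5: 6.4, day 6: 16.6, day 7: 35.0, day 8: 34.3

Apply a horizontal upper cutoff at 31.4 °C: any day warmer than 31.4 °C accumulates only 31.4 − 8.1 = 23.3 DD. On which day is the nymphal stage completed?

day 7

Daily DD above 8.1 °C (capped at 23.3): 23.3, 23.3, 19.6, 0.0, 0.0, 8.5, 23.3, 23.3.
Cumulative: 23.3, 46.6, 66.2, 66.2, 66.2, 74.7, 98.0, 121.3.
The total first reaches 88 DD on day 7.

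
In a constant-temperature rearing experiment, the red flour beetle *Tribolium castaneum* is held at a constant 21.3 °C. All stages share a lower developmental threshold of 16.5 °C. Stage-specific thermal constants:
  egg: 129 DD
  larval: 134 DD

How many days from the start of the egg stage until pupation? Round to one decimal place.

Daily accumulation at 21.3 °C = 21.3 − 16.5 = 4.8 DD/day.
Total K = 129 + 134 = 263 DD.
Total duration = 263 / 4.8 = 54.792 ≈ 54.8 days.

54.8 days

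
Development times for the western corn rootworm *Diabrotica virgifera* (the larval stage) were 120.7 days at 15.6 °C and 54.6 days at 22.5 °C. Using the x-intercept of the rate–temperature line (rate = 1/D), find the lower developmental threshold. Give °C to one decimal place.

9.9 °C

Linear rate model ⇒ the product D·(T − T_b) is constant across temperatures.
120.7·(15.6 − T_b) = 54.6·(22.5 − T_b)
T_b = (120.7·15.6 − 54.6·22.5) / (120.7 − 54.6) = 654.42 / 66.1 = 9.900 °C ≈ 9.9 °C.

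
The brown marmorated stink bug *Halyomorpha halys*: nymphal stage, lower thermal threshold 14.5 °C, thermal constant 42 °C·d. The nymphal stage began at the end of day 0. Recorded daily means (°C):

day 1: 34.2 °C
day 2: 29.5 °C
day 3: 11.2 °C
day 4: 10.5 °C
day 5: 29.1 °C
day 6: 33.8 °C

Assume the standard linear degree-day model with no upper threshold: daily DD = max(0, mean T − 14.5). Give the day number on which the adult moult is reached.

Daily DD above 14.5 °C: 19.7, 15.0, 0.0, 0.0, 14.6, 19.3.
Cumulative: 19.7, 34.7, 34.7, 34.7, 49.3, 68.6.
The total first reaches 42 DD on day 5.

day 5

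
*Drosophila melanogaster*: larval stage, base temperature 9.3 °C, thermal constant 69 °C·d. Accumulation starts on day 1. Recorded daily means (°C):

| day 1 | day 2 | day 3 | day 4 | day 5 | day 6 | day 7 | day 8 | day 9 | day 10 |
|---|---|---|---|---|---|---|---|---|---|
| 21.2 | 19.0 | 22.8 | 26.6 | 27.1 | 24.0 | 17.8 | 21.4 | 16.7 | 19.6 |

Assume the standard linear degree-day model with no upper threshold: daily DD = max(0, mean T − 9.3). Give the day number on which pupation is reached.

day 5

Daily DD above 9.3 °C: 11.9, 9.7, 13.5, 17.3, 17.8, 14.7, 8.5, 12.1, 7.4, 10.3.
Cumulative: 11.9, 21.6, 35.1, 52.4, 70.2, 84.9, 93.4, 105.5, 112.9, 123.2.
The total first reaches 69 DD on day 5.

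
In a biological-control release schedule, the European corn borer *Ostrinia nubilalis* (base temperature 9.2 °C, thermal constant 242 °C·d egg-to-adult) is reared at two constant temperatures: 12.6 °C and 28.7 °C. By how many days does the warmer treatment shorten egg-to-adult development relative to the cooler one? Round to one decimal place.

At 12.6 °C: 242 / (12.6 − 9.2) = 242 / 3.4 = 71.176 d.
At 28.7 °C: 242 / (28.7 − 9.2) = 242 / 19.5 = 12.410 d.
Difference = |71.176 − 12.410| = 58.766 ≈ 58.8 days.

58.8 days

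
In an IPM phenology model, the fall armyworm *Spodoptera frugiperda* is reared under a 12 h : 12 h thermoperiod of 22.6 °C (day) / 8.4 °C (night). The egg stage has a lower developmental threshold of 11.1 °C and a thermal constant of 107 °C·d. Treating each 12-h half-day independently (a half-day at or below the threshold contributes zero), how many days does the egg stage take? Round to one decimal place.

18.6 days

Day half: max(0, 22.6 − 11.1) × 0.5 = 11.5 × 0.5 = 5.75 DD.
Night half: max(0, 8.4 − 11.1) × 0.5 = 0.0 × 0.5 = 0.00 DD.
Per 24 h: 5.75 DD/day.
Duration = 107 / 5.75 = 18.609 ≈ 18.6 days.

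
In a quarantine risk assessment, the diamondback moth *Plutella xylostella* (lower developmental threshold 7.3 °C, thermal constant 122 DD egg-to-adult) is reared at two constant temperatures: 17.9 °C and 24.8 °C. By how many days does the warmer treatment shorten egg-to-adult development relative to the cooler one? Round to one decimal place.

4.5 days

At 17.9 °C: 122 / (17.9 − 7.3) = 122 / 10.6 = 11.509 d.
At 24.8 °C: 122 / (24.8 − 7.3) = 122 / 17.5 = 6.971 d.
Difference = |11.509 − 6.971| = 4.538 ≈ 4.5 days.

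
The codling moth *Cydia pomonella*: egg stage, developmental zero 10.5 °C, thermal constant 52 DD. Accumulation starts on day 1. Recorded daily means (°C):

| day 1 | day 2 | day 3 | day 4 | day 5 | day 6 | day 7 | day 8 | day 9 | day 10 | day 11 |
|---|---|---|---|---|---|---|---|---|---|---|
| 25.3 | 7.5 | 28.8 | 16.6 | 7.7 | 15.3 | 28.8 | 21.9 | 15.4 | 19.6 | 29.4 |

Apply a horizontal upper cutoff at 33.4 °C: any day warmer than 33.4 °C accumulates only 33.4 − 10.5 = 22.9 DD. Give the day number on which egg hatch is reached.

Daily DD above 10.5 °C (capped at 22.9): 14.8, 0.0, 18.3, 6.1, 0.0, 4.8, 18.3, 11.4, 4.9, 9.1, 18.9.
Cumulative: 14.8, 14.8, 33.1, 39.2, 39.2, 44.0, 62.3, 73.7, 78.6, 87.7, 106.6.
The total first reaches 52 DD on day 7.

day 7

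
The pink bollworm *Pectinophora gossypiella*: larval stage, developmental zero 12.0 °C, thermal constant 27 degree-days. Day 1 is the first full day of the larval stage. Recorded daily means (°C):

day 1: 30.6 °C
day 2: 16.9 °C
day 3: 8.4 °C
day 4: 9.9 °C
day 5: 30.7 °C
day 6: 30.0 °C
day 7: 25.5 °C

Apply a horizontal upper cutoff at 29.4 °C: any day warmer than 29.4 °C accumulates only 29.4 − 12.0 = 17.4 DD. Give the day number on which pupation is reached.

Daily DD above 12.0 °C (capped at 17.4): 17.4, 4.9, 0.0, 0.0, 17.4, 17.4, 13.5.
Cumulative: 17.4, 22.3, 22.3, 22.3, 39.7, 57.1, 70.6.
The total first reaches 27 DD on day 5.

day 5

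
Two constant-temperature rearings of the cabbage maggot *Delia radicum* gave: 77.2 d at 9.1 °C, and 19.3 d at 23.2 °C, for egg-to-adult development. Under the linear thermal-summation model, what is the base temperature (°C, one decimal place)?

Linear rate model ⇒ the product D·(T − T_b) is constant across temperatures.
77.2·(9.1 − T_b) = 19.3·(23.2 − T_b)
T_b = (77.2·9.1 − 19.3·23.2) / (77.2 − 19.3) = 254.76 / 57.9 = 4.400 °C ≈ 4.4 °C.

4.4 °C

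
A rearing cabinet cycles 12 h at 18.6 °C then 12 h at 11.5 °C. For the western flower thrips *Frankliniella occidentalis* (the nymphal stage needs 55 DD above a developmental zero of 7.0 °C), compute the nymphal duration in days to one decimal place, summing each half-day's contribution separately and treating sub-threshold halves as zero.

Day half: max(0, 18.6 − 7.0) × 0.5 = 11.6 × 0.5 = 5.80 DD.
Night half: max(0, 11.5 − 7.0) × 0.5 = 4.5 × 0.5 = 2.25 DD.
Per 24 h: 8.05 DD/day.
Duration = 55 / 8.05 = 6.832 ≈ 6.8 days.

6.8 days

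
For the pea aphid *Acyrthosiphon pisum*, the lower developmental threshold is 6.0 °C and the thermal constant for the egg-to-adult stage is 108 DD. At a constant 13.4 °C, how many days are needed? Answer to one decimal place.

Daily accumulation = 13.4 − 6.0 = 7.4 DD/day.
Duration = 108 / 7.4 = 14.595 ≈ 14.6 days.

14.6 days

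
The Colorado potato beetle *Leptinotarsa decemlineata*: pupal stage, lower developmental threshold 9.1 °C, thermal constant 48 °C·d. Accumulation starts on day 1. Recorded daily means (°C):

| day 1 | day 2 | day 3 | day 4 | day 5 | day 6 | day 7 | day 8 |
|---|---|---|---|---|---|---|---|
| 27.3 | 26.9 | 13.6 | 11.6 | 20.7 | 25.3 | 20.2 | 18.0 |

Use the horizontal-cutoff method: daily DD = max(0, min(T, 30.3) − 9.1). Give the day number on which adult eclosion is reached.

day 5

Daily DD above 9.1 °C (capped at 21.2): 18.2, 17.8, 4.5, 2.5, 11.6, 16.2, 11.1, 8.9.
Cumulative: 18.2, 36.0, 40.5, 43.0, 54.6, 70.8, 81.9, 90.8.
The total first reaches 48 DD on day 5.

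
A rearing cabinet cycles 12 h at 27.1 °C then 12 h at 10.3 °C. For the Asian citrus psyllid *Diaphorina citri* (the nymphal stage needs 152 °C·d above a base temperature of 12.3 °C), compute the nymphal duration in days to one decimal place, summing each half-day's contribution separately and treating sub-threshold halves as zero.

20.5 days

Day half: max(0, 27.1 − 12.3) × 0.5 = 14.8 × 0.5 = 7.40 DD.
Night half: max(0, 10.3 − 12.3) × 0.5 = 0.0 × 0.5 = 0.00 DD.
Per 24 h: 7.40 DD/day.
Duration = 152 / 7.40 = 20.541 ≈ 20.5 days.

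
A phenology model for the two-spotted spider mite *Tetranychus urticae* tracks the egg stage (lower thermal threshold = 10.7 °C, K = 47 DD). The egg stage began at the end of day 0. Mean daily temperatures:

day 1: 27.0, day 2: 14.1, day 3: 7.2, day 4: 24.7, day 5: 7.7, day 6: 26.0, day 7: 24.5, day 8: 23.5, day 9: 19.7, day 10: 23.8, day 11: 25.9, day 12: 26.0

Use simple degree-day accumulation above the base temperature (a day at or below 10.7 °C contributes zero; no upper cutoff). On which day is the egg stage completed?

day 6

Daily DD above 10.7 °C: 16.3, 3.4, 0.0, 14.0, 0.0, 15.3, 13.8, 12.8, 9.0, 13.1, 15.2, 15.3.
Cumulative: 16.3, 19.7, 19.7, 33.7, 33.7, 49.0, 62.8, 75.6, 84.6, 97.7, 112.9, 128.2.
The total first reaches 47 DD on day 6.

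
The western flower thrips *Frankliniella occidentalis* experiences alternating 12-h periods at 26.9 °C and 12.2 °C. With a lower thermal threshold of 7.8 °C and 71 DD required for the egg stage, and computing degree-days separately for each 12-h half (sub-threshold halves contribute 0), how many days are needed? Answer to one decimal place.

6.0 days

Day half: max(0, 26.9 − 7.8) × 0.5 = 19.1 × 0.5 = 9.55 DD.
Night half: max(0, 12.2 − 7.8) × 0.5 = 4.4 × 0.5 = 2.20 DD.
Per 24 h: 11.75 DD/day.
Duration = 71 / 11.75 = 6.043 ≈ 6.0 days.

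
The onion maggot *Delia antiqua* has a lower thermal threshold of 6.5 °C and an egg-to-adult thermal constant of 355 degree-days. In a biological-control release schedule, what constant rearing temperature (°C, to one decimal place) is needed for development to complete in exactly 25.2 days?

20.6 °C

Required daily accumulation = 355 / 25.2 = 14.087 DD/day.
T = T_base + 14.087 = 6.5 + 14.087 = 20.587 ≈ 20.6 °C.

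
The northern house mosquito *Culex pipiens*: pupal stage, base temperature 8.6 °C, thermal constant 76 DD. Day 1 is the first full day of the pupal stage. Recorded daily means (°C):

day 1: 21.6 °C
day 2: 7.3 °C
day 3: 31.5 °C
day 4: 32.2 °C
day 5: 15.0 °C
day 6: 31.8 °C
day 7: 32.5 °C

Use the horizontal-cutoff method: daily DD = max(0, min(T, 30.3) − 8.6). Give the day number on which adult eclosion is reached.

Daily DD above 8.6 °C (capped at 21.7): 13.0, 0.0, 21.7, 21.7, 6.4, 21.7, 21.7.
Cumulative: 13.0, 13.0, 34.7, 56.4, 62.8, 84.5, 106.2.
The total first reaches 76 DD on day 6.

day 6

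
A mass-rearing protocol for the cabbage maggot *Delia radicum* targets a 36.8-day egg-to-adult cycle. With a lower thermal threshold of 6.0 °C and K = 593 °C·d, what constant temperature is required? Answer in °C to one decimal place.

Required daily accumulation = 593 / 36.8 = 16.114 DD/day.
T = T_base + 16.114 = 6.0 + 16.114 = 22.114 ≈ 22.1 °C.

22.1 °C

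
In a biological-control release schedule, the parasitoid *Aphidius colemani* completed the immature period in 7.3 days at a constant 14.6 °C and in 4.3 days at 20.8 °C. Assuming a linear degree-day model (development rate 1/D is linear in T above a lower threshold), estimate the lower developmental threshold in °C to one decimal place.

5.7 °C

Linear rate model ⇒ the product D·(T − T_b) is constant across temperatures.
7.3·(14.6 − T_b) = 4.3·(20.8 − T_b)
T_b = (7.3·14.6 − 4.3·20.8) / (7.3 − 4.3) = 17.14 / 3.0 = 5.713 °C ≈ 5.7 °C.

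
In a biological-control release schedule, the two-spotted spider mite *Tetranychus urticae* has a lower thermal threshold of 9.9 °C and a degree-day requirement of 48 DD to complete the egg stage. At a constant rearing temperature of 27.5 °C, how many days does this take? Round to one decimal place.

Daily accumulation = 27.5 − 9.9 = 17.6 DD/day.
Duration = 48 / 17.6 = 2.727 ≈ 2.7 days.

2.7 days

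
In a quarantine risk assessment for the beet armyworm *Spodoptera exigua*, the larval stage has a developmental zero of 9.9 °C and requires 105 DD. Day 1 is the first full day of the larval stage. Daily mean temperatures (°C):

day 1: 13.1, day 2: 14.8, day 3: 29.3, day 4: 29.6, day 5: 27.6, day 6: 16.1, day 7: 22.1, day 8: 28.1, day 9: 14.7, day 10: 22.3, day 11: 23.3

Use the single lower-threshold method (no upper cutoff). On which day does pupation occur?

Daily DD above 9.9 °C: 3.2, 4.9, 19.4, 19.7, 17.7, 6.2, 12.2, 18.2, 4.8, 12.4, 13.4.
Cumulative: 3.2, 8.1, 27.5, 47.2, 64.9, 71.1, 83.3, 101.5, 106.3, 118.7, 132.1.
The total first reaches 105 DD on day 9.

day 9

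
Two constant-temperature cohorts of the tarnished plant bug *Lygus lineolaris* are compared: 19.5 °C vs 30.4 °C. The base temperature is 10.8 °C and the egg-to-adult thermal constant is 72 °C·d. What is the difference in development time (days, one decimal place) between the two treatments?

4.6 days

At 19.5 °C: 72 / (19.5 − 10.8) = 72 / 8.7 = 8.276 d.
At 30.4 °C: 72 / (30.4 − 10.8) = 72 / 19.6 = 3.673 d.
Difference = |8.276 − 3.673| = 4.602 ≈ 4.6 days.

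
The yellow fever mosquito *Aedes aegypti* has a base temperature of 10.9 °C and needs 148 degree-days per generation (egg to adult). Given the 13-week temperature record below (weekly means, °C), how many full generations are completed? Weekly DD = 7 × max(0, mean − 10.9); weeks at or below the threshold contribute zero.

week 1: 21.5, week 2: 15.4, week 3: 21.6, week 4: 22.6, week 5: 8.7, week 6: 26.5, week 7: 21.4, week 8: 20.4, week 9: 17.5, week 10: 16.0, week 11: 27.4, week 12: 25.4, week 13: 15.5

5 generations

Weekly DD (7 × max(0, T̄ − 10.9)): 74.2, 31.5, 74.9, 81.9, 0.0, 109.2, 73.5, 66.5, 46.2, 35.7, 115.5, 101.5, 32.2.
Season total = 842.8 DD.
Complete generations = ⌊842.8 / 148⌋ = 5.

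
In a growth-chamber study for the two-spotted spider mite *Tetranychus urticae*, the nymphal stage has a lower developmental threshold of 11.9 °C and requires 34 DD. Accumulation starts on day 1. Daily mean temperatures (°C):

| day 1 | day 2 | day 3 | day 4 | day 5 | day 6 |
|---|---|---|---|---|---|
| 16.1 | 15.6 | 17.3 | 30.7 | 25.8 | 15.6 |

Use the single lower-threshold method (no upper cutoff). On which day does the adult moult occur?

Daily DD above 11.9 °C: 4.2, 3.7, 5.4, 18.8, 13.9, 3.7.
Cumulative: 4.2, 7.9, 13.3, 32.1, 46.0, 49.7.
The total first reaches 34 DD on day 5.

day 5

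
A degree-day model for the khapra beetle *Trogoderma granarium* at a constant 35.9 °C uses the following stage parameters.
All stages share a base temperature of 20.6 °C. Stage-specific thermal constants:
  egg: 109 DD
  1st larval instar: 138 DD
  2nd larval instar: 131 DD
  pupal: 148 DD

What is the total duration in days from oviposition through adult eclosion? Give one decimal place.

34.4 days

Daily accumulation at 35.9 °C = 35.9 − 20.6 = 15.3 DD/day.
Total K = 109 + 138 + 131 + 148 = 526 DD.
Total duration = 526 / 15.3 = 34.379 ≈ 34.4 days.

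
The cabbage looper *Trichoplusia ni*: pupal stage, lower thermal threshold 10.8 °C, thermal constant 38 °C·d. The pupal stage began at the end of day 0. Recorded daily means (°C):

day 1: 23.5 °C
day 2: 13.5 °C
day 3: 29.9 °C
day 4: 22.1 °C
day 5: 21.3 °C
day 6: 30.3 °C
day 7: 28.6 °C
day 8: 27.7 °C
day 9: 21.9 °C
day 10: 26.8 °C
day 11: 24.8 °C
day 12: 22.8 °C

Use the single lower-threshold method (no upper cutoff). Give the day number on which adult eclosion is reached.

Daily DD above 10.8 °C: 12.7, 2.7, 19.1, 11.3, 10.5, 19.5, 17.8, 16.9, 11.1, 16.0, 14.0, 12.0.
Cumulative: 12.7, 15.4, 34.5, 45.8, 56.3, 75.8, 93.6, 110.5, 121.6, 137.6, 151.6, 163.6.
The total first reaches 38 DD on day 4.

day 4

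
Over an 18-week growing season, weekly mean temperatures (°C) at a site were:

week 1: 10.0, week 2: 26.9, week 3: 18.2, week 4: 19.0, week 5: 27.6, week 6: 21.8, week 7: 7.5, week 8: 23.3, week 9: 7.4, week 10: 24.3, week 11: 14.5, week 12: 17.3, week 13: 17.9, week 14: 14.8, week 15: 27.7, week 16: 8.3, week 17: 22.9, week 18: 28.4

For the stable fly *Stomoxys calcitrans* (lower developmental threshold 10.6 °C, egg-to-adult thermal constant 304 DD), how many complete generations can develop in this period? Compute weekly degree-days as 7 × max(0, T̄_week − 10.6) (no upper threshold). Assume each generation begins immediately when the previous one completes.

Weekly DD (7 × max(0, T̄ − 10.6)): 0.0, 114.1, 53.2, 58.8, 119.0, 78.4, 0.0, 88.9, 0.0, 95.9, 27.3, 46.9, 51.1, 29.4, 119.7, 0.0, 86.1, 124.6.
Season total = 1093.4 DD.
Complete generations = ⌊1093.4 / 304⌋ = 3.

3 generations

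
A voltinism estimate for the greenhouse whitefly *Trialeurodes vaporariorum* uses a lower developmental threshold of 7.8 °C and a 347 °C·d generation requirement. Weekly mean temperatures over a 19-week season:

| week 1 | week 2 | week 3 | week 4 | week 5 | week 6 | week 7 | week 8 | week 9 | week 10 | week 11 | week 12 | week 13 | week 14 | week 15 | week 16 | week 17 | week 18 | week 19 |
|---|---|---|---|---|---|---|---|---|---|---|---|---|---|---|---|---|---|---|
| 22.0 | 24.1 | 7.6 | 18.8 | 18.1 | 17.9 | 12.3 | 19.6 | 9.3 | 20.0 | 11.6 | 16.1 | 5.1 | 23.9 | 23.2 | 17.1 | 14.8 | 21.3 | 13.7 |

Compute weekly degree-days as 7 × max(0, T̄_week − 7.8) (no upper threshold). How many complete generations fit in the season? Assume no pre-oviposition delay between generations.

3 generations

Weekly DD (7 × max(0, T̄ − 7.8)): 99.4, 114.1, 0.0, 77.0, 72.1, 70.7, 31.5, 82.6, 10.5, 85.4, 26.6, 58.1, 0.0, 112.7, 107.8, 65.1, 49.0, 94.5, 41.3.
Season total = 1198.4 DD.
Complete generations = ⌊1198.4 / 347⌋ = 3.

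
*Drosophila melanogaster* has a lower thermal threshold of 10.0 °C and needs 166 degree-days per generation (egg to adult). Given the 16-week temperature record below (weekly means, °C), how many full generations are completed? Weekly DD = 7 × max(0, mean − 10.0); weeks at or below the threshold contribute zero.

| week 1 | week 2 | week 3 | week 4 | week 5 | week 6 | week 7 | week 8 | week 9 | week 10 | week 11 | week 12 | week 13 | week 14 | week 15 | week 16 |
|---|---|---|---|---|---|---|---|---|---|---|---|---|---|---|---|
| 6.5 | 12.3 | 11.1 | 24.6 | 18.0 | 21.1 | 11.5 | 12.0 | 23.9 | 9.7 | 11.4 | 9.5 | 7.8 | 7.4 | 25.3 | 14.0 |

3 generations

Weekly DD (7 × max(0, T̄ − 10.0)): 0.0, 16.1, 7.7, 102.2, 56.0, 77.7, 10.5, 14.0, 97.3, 0.0, 9.8, 0.0, 0.0, 0.0, 107.1, 28.0.
Season total = 526.4 DD.
Complete generations = ⌊526.4 / 166⌋ = 3.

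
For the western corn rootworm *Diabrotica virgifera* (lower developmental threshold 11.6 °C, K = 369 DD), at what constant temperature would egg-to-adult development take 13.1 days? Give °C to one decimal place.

39.8 °C

Required daily accumulation = 369 / 13.1 = 28.168 DD/day.
T = T_base + 28.168 = 11.6 + 28.168 = 39.768 ≈ 39.8 °C.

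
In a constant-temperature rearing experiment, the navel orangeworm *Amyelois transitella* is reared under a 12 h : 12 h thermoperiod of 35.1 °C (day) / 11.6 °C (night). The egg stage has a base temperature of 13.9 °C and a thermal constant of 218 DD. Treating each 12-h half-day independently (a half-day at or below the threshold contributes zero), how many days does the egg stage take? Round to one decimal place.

Day half: max(0, 35.1 − 13.9) × 0.5 = 21.2 × 0.5 = 10.60 DD.
Night half: max(0, 11.6 − 13.9) × 0.5 = 0.0 × 0.5 = 0.00 DD.
Per 24 h: 10.60 DD/day.
Duration = 218 / 10.60 = 20.566 ≈ 20.6 days.

20.6 days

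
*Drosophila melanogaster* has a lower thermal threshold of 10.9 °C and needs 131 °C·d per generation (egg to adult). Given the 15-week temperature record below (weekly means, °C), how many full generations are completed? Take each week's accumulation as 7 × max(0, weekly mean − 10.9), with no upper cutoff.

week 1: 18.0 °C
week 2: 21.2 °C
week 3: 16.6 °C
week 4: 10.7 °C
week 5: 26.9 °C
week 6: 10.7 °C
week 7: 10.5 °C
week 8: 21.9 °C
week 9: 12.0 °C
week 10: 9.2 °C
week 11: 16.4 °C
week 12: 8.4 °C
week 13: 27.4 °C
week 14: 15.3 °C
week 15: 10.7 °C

4 generations

Weekly DD (7 × max(0, T̄ − 10.9)): 49.7, 72.1, 39.9, 0.0, 112.0, 0.0, 0.0, 77.0, 7.7, 0.0, 38.5, 0.0, 115.5, 30.8, 0.0.
Season total = 543.2 DD.
Complete generations = ⌊543.2 / 131⌋ = 4.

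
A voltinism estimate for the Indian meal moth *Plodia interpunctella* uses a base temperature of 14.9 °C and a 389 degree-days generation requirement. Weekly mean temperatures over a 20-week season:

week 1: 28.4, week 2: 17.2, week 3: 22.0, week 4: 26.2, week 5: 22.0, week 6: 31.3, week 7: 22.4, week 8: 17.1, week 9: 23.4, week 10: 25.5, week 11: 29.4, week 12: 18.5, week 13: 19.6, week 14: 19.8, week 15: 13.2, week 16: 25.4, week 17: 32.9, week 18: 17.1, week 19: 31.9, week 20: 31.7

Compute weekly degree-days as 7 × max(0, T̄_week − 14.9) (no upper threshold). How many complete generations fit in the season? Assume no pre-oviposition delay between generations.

3 generations

Weekly DD (7 × max(0, T̄ − 14.9)): 94.5, 16.1, 49.7, 79.1, 49.7, 114.8, 52.5, 15.4, 59.5, 74.2, 101.5, 25.2, 32.9, 34.3, 0.0, 73.5, 126.0, 15.4, 119.0, 117.6.
Season total = 1250.9 DD.
Complete generations = ⌊1250.9 / 389⌋ = 3.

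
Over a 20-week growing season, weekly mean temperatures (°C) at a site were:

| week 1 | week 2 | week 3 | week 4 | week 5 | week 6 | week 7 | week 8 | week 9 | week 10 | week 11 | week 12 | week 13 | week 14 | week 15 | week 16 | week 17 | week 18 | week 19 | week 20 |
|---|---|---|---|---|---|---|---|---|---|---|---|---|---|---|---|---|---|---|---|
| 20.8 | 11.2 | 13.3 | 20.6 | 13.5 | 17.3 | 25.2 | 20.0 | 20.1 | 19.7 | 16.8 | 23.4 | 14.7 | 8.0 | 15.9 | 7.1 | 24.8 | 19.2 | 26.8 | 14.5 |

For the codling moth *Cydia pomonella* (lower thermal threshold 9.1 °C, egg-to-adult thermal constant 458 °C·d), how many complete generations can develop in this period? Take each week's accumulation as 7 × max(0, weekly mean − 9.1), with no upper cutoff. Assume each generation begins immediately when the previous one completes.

Weekly DD (7 × max(0, T̄ − 9.1)): 81.9, 14.7, 29.4, 80.5, 30.8, 57.4, 112.7, 76.3, 77.0, 74.2, 53.9, 100.1, 39.2, 0.0, 47.6, 0.0, 109.9, 70.7, 123.9, 37.8.
Season total = 1218.0 DD.
Complete generations = ⌊1218.0 / 458⌋ = 2.

2 generations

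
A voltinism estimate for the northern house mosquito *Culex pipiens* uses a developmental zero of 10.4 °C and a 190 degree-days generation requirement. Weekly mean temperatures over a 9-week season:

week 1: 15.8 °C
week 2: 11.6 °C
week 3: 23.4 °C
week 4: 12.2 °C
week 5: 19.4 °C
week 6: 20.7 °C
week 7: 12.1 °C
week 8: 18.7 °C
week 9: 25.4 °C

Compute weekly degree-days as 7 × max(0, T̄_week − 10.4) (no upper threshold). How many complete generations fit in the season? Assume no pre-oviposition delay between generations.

2 generations

Weekly DD (7 × max(0, T̄ − 10.4)): 37.8, 8.4, 91.0, 12.6, 63.0, 72.1, 11.9, 58.1, 105.0.
Season total = 459.9 DD.
Complete generations = ⌊459.9 / 190⌋ = 2.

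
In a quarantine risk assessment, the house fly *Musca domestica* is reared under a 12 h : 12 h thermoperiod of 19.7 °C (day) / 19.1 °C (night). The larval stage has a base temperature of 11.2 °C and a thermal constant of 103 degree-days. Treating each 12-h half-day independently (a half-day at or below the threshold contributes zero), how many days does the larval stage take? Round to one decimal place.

12.6 days

Day half: max(0, 19.7 − 11.2) × 0.5 = 8.5 × 0.5 = 4.25 DD.
Night half: max(0, 19.1 − 11.2) × 0.5 = 7.9 × 0.5 = 3.95 DD.
Per 24 h: 8.20 DD/day.
Duration = 103 / 8.20 = 12.561 ≈ 12.6 days.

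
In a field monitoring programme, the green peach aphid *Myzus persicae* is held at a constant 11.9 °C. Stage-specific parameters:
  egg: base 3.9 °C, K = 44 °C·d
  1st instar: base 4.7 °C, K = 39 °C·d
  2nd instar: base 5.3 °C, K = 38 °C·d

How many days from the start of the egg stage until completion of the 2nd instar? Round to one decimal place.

16.7 days

egg: 44 / (11.9 − 3.9) = 44 / 8.0 = 5.500 d.
1st instar: 39 / (11.9 − 4.7) = 39 / 7.2 = 5.417 d.
2nd instar: 38 / (11.9 − 5.3) = 38 / 6.6 = 5.758 d.
Sum = 16.674 ≈ 16.7 days.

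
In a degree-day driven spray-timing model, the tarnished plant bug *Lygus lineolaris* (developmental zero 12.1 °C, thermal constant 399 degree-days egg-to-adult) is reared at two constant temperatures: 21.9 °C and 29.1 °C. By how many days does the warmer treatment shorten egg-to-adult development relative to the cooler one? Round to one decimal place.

At 21.9 °C: 399 / (21.9 − 12.1) = 399 / 9.8 = 40.714 d.
At 29.1 °C: 399 / (29.1 − 12.1) = 399 / 17.0 = 23.471 d.
Difference = |40.714 − 23.471| = 17.244 ≈ 17.2 days.

17.2 days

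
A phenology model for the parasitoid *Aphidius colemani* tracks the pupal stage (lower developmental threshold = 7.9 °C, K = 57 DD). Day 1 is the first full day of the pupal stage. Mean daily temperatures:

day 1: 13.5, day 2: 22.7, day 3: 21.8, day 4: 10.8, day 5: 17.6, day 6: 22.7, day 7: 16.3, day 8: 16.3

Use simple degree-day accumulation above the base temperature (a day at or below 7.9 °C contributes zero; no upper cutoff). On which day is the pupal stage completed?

day 6

Daily DD above 7.9 °C: 5.6, 14.8, 13.9, 2.9, 9.7, 14.8, 8.4, 8.4.
Cumulative: 5.6, 20.4, 34.3, 37.2, 46.9, 61.7, 70.1, 78.5.
The total first reaches 57 DD on day 6.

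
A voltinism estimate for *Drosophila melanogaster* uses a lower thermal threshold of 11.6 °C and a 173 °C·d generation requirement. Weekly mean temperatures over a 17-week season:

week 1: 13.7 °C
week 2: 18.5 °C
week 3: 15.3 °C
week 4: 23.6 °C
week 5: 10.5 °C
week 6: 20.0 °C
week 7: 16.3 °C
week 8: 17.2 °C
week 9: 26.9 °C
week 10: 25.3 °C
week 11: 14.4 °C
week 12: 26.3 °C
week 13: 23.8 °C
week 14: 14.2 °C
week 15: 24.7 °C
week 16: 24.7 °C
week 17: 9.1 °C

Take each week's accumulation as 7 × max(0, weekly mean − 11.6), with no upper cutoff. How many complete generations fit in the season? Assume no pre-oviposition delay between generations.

Weekly DD (7 × max(0, T̄ − 11.6)): 14.7, 48.3, 25.9, 84.0, 0.0, 58.8, 32.9, 39.2, 107.1, 95.9, 19.6, 102.9, 85.4, 18.2, 91.7, 91.7, 0.0.
Season total = 916.3 DD.
Complete generations = ⌊916.3 / 173⌋ = 5.

5 generations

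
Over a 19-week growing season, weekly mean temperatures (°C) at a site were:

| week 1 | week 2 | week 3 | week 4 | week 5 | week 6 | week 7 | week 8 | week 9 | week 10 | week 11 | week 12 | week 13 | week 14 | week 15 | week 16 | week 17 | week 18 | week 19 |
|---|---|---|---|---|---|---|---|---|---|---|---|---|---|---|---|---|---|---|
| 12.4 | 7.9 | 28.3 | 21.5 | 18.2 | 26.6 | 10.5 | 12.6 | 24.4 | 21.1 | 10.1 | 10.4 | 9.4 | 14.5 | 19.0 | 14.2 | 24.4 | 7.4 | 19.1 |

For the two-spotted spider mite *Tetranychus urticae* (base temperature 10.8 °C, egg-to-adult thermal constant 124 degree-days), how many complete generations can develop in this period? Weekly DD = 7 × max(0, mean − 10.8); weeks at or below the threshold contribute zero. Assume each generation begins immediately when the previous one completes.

Weekly DD (7 × max(0, T̄ − 10.8)): 11.2, 0.0, 122.5, 74.9, 51.8, 110.6, 0.0, 12.6, 95.2, 72.1, 0.0, 0.0, 0.0, 25.9, 57.4, 23.8, 95.2, 0.0, 58.1.
Season total = 811.3 DD.
Complete generations = ⌊811.3 / 124⌋ = 6.

6 generations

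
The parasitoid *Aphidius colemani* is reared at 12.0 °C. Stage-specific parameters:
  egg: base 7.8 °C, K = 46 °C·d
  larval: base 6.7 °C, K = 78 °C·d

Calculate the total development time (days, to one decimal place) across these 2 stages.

25.7 days

egg: 46 / (12.0 − 7.8) = 46 / 4.2 = 10.952 d.
larval: 78 / (12.0 − 6.7) = 78 / 5.3 = 14.717 d.
Sum = 25.669 ≈ 25.7 days.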